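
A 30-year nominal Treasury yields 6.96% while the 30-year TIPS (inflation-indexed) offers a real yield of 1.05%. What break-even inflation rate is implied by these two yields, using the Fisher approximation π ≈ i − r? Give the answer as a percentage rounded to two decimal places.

5.91%

π ≈ i − r = 6.96% − 1.05% → 5.91%.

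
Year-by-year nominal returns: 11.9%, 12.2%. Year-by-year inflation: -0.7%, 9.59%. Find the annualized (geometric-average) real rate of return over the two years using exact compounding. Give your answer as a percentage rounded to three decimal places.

Nominal growth factor = 1.1190 × 1.1220 = 1.25551800
Price-level growth factor = 0.9930 × 1.0959 = 1.08822870
Real growth factor = 1.25551800 / 1.08822870 = 1.15372623
Annualized real rate = 1.15372623^(1/2) − 1 = 7.4116% → 7.412%.

7.412%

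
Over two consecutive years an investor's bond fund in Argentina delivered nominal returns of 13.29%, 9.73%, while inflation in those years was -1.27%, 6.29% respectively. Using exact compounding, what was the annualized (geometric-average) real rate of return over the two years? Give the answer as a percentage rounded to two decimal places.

Compound the nominal returns: 1.1329 × 1.0973 = 1.24313117.
Compound inflation: 0.9873 × 1.0629 = 1.04940117.
Deflate: 1.24313117 / 1.04940117 = 1.18461005.
Annualized real rate = 1.18461005^(1/2) − 1 = 8.8398% → 8.84%.

8.84%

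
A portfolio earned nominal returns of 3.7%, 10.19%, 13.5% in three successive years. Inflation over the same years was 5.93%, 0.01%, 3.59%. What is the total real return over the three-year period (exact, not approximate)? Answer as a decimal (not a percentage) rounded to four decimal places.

Nominal growth factor = 1.0370 × 1.1019 × 1.1350 = 1.296931
Price-level growth factor = 1.0593 × 1.0001 × 1.0359 = 1.097439
Real growth factor = 1.296931 / 1.097439 = 1.181780
Total real return = 1.181780 − 1 → 0.1818.

0.1818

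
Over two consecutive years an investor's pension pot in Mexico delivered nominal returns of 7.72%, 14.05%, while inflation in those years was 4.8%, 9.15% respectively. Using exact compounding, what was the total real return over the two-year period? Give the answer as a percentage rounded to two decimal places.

Nominal growth factor = 1.0772 × 1.1405 = 1.228547
Price-level growth factor = 1.0480 × 1.0915 = 1.143892
Real growth factor = 1.228547 / 1.143892 = 1.074006
Total real return = 1.074006 − 1 → 7.40%.

7.40%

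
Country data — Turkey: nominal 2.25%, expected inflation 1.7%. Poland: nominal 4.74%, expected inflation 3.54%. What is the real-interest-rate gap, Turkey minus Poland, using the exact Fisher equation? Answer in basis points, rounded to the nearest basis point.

-62 basis points

Turkey: (1 + 0.0225)/(1 + 0.0170) − 1 = 0.5408%
Poland: (1 + 0.0474)/(1 + 0.0354) − 1 = 1.1590%
Differential = 0.5408% − 1.1590% = -0.6182% → -62 basis points.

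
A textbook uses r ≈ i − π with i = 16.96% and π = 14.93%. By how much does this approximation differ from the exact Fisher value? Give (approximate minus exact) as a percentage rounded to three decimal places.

Approximate: r ≈ 16.960% − 14.930% = 2.0300%
Exact: (1 + 0.1696)/(1 + 0.1493) − 1 = 1.7663%
Error = 2.0300% − 1.7663% = 0.2637% → 0.264%.

0.264%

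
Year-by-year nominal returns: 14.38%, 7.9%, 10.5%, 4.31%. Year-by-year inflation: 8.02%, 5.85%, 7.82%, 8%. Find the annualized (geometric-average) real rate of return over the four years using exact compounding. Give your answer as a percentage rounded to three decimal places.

Compound the nominal returns: 1.1438 × 1.0790 × 1.1050 × 1.0431 = 1.42252452.
Compound inflation: 1.0802 × 1.0585 × 1.0782 × 1.0800 = 1.33142933.
Deflate: 1.42252452 / 1.33142933 = 1.06841910.
Annualized real rate = 1.06841910^(1/4) − 1 = 1.6683% → 1.668%.

1.668%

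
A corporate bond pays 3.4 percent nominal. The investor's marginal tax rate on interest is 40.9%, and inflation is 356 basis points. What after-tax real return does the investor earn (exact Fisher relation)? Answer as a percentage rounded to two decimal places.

-1.50%

After-tax nominal return = 3.4% × (1 − 0.409) = 2.0094%.
1 + r = 1.020094 / 1.03560 = 0.985027
After-tax real rate = 0.985027 − 1 → -1.50%.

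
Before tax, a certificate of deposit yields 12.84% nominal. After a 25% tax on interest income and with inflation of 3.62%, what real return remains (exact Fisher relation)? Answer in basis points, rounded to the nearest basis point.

After-tax nominal return = 12.84% × (1 − 0.25) = 9.6300%.
1 + r = 1.09630 / 1.03620 = 1.058000
After-tax real rate = 1.058000 − 1 → 580 basis points.

580 basis points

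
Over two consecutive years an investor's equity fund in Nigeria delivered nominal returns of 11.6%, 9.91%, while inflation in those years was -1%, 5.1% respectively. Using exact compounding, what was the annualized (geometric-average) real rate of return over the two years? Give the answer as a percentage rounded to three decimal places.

Nominal growth factor = 1.1160 × 1.0991 = 1.226595600
Price-level growth factor = 0.9900 × 1.0510 = 1.040490000
Real growth factor = 1.226595600 / 1.040490000 = 1.178863420
Annualized real rate = 1.178863420^(1/2) − 1 = 8.57548% → 8.575%.

8.575%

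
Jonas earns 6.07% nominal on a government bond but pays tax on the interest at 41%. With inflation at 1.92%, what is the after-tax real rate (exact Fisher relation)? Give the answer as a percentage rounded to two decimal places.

1.63%

After-tax nominal return = 6.07% × (1 − 0.41) = 3.5813%.
1 + r = 1.035813 / 1.01920 = 1.016300
After-tax real rate = 1.016300 − 1 → 1.63%.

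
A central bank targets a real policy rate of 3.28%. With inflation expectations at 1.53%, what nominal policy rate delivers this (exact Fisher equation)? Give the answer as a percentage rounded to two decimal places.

(1 + i) = (1 + r)(1 + π) = 1.03280 × 1.01530 = 1.04860184
i = 1.04860184 − 1, so the required nominal rate is 4.86%.

4.86%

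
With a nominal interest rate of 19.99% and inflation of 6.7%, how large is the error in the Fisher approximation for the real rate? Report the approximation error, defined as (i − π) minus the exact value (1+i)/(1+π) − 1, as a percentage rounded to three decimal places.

0.835%

Approximate: r ≈ 19.990% − 6.700% = 13.2900%
Exact: (1 + 0.1999)/(1 + 0.0670) − 1 = 12.45548%
Error = 13.2900% − 12.45548% = 0.83452% → 0.835%.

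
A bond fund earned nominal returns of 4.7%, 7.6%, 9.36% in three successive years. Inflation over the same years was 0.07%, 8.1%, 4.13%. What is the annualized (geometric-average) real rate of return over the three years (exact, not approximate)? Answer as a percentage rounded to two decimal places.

3.03%

Compound the nominal returns: 1.0470 × 1.0760 × 1.0936 = 1.23201914.
Compound inflation: 1.0007 × 1.0810 × 1.0413 = 1.12643325.
Deflate: 1.23201914 / 1.12643325 = 1.09373470.
Annualized real rate = 1.09373470^(1/3) − 1 = 3.0317% → 3.03%.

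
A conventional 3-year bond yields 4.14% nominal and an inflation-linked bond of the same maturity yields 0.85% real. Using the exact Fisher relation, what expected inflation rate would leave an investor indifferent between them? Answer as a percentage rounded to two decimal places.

(1 + π) = (1 + i)/(1 + r) = 1.04140 / 1.00850 = 1.032623
Break-even inflation = 1.032623 − 1 → 3.26%.

3.26%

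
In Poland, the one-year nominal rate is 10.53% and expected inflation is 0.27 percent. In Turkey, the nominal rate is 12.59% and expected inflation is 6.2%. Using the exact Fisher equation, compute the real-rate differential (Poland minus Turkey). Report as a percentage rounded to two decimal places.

Poland: (1 + 0.1053)/(1 + 0.0027) − 1 = 10.2324%
Turkey: (1 + 0.1259)/(1 + 0.0620) − 1 = 6.0169%
Differential = 10.2324% − 6.0169% = 4.2154% → 4.22%.

4.22%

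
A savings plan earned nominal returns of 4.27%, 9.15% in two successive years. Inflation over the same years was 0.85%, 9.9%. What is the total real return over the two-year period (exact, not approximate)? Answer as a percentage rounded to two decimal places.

Nominal growth factor = 1.0427 × 1.0915 = 1.138107
Price-level growth factor = 1.0085 × 1.0990 = 1.108342
Real growth factor = 1.138107 / 1.108342 = 1.026856
Total real return = 1.026856 − 1 → 2.69%.

2.69%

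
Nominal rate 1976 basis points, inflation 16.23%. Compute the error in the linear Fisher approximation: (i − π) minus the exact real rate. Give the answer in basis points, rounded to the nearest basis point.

49 basis points

Approximate: r ≈ 19.760% − 16.230% = 3.5300%
Exact: (1 + 0.1976)/(1 + 0.1623) − 1 = 3.0371%
Error = 3.5300% − 3.0371% = 0.4929% → 49 basis points.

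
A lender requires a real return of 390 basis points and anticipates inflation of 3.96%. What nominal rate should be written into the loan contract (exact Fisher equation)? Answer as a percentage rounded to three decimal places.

(1 + i) = (1 + r)(1 + π) = 1.03900 × 1.03960 = 1.0801444
i = 1.0801444 − 1, so the required nominal rate is 8.014%.

8.014%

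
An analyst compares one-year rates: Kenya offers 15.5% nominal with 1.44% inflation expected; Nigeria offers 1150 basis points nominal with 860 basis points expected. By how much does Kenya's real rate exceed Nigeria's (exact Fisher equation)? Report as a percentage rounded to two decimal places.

11.19%

Kenya: (1 + 0.1550)/(1 + 0.0144) − 1 = 13.8604%
Nigeria: (1 + 0.1150)/(1 + 0.0860) − 1 = 2.6703%
Differential = 13.8604% − 2.6703% = 11.1901% → 11.19%.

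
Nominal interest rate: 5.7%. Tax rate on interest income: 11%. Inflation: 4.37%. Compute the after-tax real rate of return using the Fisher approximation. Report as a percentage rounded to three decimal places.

0.703%

After-tax nominal return = 5.7% × (1 − 0.11) = 5.0730%.
r ≈ 5.0730% − 4.37% → 0.703%.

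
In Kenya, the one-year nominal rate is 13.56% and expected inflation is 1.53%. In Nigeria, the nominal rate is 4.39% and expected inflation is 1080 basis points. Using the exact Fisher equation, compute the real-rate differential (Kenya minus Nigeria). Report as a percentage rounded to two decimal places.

17.63%

Kenya: (1 + 0.1356)/(1 + 0.0153) − 1 = 11.8487%
Nigeria: (1 + 0.0439)/(1 + 0.1080) − 1 = -5.7852%
Differential = 11.8487% − (-5.7852%) = 17.6339% → 17.63%.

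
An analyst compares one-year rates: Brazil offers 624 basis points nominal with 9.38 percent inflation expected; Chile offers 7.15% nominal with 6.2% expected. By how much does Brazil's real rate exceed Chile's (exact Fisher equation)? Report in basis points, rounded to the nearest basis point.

Brazil: (1 + 0.0624)/(1 + 0.0938) − 1 = -2.8707%
Chile: (1 + 0.0715)/(1 + 0.0620) − 1 = 0.8945%
Differential = -2.8707% − 0.8945% = -3.7653% → -377 basis points.

-377 basis points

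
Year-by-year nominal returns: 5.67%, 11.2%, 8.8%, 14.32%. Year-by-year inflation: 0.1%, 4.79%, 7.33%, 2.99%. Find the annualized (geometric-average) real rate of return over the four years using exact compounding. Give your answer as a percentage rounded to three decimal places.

Compound the nominal returns: 1.0567 × 1.1120 × 1.0880 × 1.1432 = 1.46152957.
Compound inflation: 1.0010 × 1.0479 × 1.0733 × 1.0299 = 1.15949827.
Deflate: 1.46152957 / 1.15949827 = 1.26048447.
Annualized real rate = 1.26048447^(1/4) − 1 = 5.9582% → 5.958%.

5.958%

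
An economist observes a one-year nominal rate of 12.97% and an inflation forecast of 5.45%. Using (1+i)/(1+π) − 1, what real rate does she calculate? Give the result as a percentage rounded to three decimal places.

7.131%

By the Fisher identity, 1 + r = (1 + i)/(1 + π).
1 + r = 1.12970 / 1.05450 = 1.071313
r = 1.071313 − 1 = 7.1313%, i.e. 7.131%.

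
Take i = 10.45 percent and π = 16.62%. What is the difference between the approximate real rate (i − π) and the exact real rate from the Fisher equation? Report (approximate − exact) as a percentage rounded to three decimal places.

-0.879%

Approximate: r ≈ 10.450% − 16.620% = -6.1700%
Exact: (1 + 0.1045)/(1 + 0.1662) − 1 = -5.2907%
Error = -6.1700% − (-5.2907%) = -0.8793% → -0.879%.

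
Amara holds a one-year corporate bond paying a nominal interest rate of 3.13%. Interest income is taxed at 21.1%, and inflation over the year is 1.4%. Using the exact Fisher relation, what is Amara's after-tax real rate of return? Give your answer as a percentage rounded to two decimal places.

After-tax nominal return = 3.13% × (1 − 0.211) = 2.46957%.
1 + r = 1.0246957 / 1.01400 = 1.010548
After-tax real rate = 1.010548 − 1 → 1.05%.

1.05%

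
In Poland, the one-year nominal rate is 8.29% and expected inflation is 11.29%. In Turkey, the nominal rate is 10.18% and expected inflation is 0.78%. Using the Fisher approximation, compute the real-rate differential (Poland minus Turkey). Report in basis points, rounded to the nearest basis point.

Poland: 8.29% − 11.29% = -3.000%
Turkey: 10.18% − 0.78% = 9.400%
Differential = -12.400% → -1240 basis points.

-1240 basis points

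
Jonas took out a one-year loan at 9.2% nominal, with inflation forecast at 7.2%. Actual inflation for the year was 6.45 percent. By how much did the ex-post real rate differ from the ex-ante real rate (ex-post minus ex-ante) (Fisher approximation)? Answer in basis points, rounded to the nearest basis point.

Ex-ante: 9.2% − 7.2% = 2.000%
Ex-post: 9.2% − 6.45% = 2.750%
Difference (ex-post − ex-ante) = 0.7500% → 75 basis points.

75 basis points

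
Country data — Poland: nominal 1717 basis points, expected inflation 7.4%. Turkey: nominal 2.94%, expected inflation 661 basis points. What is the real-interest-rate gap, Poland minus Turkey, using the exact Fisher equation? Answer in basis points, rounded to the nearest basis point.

Poland: (1 + 0.1717)/(1 + 0.0740) − 1 = 9.0968%
Turkey: (1 + 0.0294)/(1 + 0.0661) − 1 = -3.4425%
Differential = 9.0968% − (-3.4425%) = 12.5393% → 1254 basis points.

1254 basis points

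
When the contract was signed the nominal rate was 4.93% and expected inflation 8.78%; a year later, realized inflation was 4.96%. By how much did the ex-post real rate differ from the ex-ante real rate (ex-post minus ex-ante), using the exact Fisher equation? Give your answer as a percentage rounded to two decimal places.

3.51%

Ex-ante: (1 + 0.0493)/(1 + 0.0878) − 1 = -3.5393%
Ex-post: (1 + 0.0493)/(1 + 0.0496) − 1 = -0.0286%
Difference (ex-post − ex-ante) = 3.5107% → 3.51%.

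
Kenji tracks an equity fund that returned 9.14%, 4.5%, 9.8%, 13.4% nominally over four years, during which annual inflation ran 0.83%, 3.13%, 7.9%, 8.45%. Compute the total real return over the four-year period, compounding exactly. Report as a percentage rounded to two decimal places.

Compound the nominal returns: 1.0914 × 1.0450 × 1.0980 × 1.1340 = 1.420089.
Compound inflation: 1.0083 × 1.0313 × 1.0790 × 1.0845 = 1.216818.
Deflate: 1.420089 / 1.216818 = 1.167051.
Total real return = 1.167051 − 1 → 16.71%.

16.71%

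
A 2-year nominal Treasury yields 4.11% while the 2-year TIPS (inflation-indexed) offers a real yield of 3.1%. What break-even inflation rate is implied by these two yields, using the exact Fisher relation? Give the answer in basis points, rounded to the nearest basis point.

98 basis points

(1 + π) = (1 + i)/(1 + r) = 1.04110 / 1.03100 = 1.009796
Break-even inflation = 1.009796 − 1 → 98 basis points.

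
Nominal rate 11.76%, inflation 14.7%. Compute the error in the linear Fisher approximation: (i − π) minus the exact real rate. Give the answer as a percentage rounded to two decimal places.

-0.38%

Approximate: r ≈ 11.760% − 14.700% = -2.9400%
Exact: (1 + 0.1176)/(1 + 0.1470) − 1 = -2.5632%
Error = -2.9400% − (-2.5632%) = -0.3768% → -0.38%.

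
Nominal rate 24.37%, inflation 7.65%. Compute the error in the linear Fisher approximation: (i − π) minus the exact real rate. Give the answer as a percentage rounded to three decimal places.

1.188%

Approximate: r ≈ 24.370% − 7.650% = 16.7200%
Exact: (1 + 0.2437)/(1 + 0.0765) − 1 = 15.5318%
Error = 16.7200% − 15.5318% = 1.1882% → 1.188%.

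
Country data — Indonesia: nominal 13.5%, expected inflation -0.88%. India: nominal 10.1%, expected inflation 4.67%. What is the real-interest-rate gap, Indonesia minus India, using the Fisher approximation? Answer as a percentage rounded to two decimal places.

8.95%

Indonesia: 13.5% − (-0.88%) = 14.380%
India: 10.1% − 4.67% = 5.430%
Differential = 8.950% → 8.95%.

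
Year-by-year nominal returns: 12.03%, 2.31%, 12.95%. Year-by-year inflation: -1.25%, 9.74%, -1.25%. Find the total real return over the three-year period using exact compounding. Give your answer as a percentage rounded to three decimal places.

Compound the nominal returns: 1.1203 × 1.0231 × 1.1295 = 1.294609.
Compound inflation: 0.9875 × 1.0974 × 0.9875 = 1.070136.
Deflate: 1.294609 / 1.070136 = 1.209761.
Total real return = 1.209761 − 1 → 20.976%.

20.976%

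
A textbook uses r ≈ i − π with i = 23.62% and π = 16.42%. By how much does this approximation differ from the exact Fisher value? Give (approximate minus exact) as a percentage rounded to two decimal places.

1.02%

Approximate: r ≈ 23.620% − 16.420% = 7.2000%
Exact: (1 + 0.2362)/(1 + 0.1642) − 1 = 6.1845%
Error = 7.2000% − 6.1845% = 1.0155% → 1.02%.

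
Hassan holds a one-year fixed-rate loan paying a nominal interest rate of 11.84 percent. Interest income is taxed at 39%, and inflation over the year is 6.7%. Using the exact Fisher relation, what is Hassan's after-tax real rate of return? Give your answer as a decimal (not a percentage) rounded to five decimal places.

0.00490

After-tax nominal return = 11.84% × (1 − 0.39) = 7.2224%.
1 + r = 1.072224 / 1.06700 = 1.004896
After-tax real rate = 1.004896 − 1 → 0.00490.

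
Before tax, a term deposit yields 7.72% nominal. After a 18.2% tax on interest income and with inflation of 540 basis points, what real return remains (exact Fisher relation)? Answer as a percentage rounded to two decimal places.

0.87%

After-tax nominal return = 7.72% × (1 − 0.182) = 6.31496%.
1 + r = 1.0631496 / 1.05400 = 1.008681
After-tax real rate = 1.008681 − 1 → 0.87%.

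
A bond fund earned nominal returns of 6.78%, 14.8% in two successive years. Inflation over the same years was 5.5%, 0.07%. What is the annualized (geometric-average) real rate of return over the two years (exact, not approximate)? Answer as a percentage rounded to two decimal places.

Compound the nominal returns: 1.0678 × 1.1480 = 1.22583440.
Compound inflation: 1.0550 × 1.0007 = 1.05573850.
Deflate: 1.22583440 / 1.05573850 = 1.16111556.
Annualized real rate = 1.16111556^(1/2) − 1 = 7.7551% → 7.76%.

7.76%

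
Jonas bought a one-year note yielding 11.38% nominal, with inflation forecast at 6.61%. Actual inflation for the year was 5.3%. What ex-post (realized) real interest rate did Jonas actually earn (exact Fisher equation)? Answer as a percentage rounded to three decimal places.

5.774%

Ex-post: (1 + 0.1138)/(1 + 0.0530) − 1 = 5.7740%
So the realized real rate is 5.774%.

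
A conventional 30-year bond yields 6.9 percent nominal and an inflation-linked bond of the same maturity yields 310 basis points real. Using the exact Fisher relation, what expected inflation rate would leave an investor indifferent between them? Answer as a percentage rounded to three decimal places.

(1 + π) = (1 + i)/(1 + r) = 1.06900 / 1.03100 = 1.036857
Break-even inflation = 1.036857 − 1 → 3.686%.

3.686%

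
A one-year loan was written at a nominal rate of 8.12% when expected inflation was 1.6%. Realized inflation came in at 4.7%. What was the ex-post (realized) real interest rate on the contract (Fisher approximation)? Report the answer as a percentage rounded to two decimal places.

3.42%

Ex-post: 8.12% − 4.7% = 3.420%
So the realized real rate is 3.42%.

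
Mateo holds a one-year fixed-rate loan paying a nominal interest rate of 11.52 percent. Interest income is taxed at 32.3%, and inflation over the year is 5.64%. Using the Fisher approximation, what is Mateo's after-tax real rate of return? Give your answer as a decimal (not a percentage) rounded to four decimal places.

0.0216

After-tax nominal return = 11.52% × (1 − 0.323) = 7.79904%.
r ≈ 7.79904% − 5.64% → 0.0216.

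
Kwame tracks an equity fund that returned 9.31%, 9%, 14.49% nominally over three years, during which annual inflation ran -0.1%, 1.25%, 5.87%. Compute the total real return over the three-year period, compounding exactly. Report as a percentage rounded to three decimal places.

Nominal growth factor = 1.0931 × 1.0900 × 1.1449 = 1.364124
Price-level growth factor = 0.9990 × 1.0125 × 1.0587 = 1.070862
Real growth factor = 1.364124 / 1.070862 = 1.273857
Total real return = 1.273857 − 1 → 27.386%.

27.386%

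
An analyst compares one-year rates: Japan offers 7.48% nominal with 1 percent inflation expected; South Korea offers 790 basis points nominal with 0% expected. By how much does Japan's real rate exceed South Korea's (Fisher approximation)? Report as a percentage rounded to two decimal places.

-1.42%

Japan: 7.48% − 1% = 6.480%
South Korea: 7.9% − 0% = 7.900%
Differential = -1.420% → -1.42%.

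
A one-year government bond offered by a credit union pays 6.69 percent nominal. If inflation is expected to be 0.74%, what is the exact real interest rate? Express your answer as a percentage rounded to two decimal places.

By the Fisher equation, 1 + r = (1 + i)/(1 + π).
1 + r = 1.06690 / 1.00740 = 1.059063
r = 1.059063 − 1 = 5.9063%, i.e. 5.91%.

5.91%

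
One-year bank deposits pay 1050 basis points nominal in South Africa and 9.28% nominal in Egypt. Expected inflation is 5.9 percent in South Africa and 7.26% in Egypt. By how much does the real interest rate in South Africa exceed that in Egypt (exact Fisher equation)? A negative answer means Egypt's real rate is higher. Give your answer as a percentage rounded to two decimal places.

South Africa: (1 + 0.1050)/(1 + 0.0590) − 1 = 4.3437%
Egypt: (1 + 0.0928)/(1 + 0.0726) − 1 = 1.8833%
Differential = 4.3437% − 1.8833% = 2.4604% → 2.46%.

2.46%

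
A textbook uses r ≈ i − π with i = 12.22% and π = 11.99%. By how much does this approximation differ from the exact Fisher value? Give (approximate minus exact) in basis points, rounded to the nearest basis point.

2 basis points

Approximate: r ≈ 12.220% − 11.990% = 0.2300%
Exact: (1 + 0.1222)/(1 + 0.1199) − 1 = 0.2054%
Error = 0.2300% − 0.2054% = 0.0246% → 2 basis points.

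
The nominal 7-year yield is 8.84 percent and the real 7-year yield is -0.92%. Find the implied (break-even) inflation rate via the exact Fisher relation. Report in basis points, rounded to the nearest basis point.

(1 + π) = (1 + i)/(1 + r) = 1.08840 / 0.99080 = 1.098506
Break-even inflation = 1.098506 − 1 → 985 basis points.

985 basis points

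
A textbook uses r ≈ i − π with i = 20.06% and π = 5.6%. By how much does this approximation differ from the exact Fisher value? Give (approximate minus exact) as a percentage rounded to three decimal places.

Approximate: r ≈ 20.060% − 5.600% = 14.4600%
Exact: (1 + 0.2006)/(1 + 0.0560) − 1 = 13.6932%
Error = 14.4600% − 13.6932% = 0.7668% → 0.767%.

0.767%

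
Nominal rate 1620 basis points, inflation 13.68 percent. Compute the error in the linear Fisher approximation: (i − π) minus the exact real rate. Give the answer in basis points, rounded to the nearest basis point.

Approximate: r ≈ 16.200% − 13.680% = 2.5200%
Exact: (1 + 0.1620)/(1 + 0.1368) − 1 = 2.2167%
Error = 2.5200% − 2.2167% = 0.3033% → 30 basis points.

30 basis points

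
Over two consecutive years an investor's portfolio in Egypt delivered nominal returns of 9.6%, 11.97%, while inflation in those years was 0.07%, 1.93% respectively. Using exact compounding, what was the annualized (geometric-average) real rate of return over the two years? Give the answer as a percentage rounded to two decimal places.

9.69%

Nominal growth factor = 1.0960 × 1.1197 = 1.22719120
Price-level growth factor = 1.0007 × 1.0193 = 1.02001351
Real growth factor = 1.22719120 / 1.02001351 = 1.20311269
Annualized real rate = 1.20311269^(1/2) − 1 = 9.6865% → 9.69%.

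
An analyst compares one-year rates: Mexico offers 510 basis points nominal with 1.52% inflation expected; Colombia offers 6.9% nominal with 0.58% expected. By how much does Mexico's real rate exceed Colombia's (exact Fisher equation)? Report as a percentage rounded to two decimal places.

-2.76%

Mexico: (1 + 0.0510)/(1 + 0.0152) − 1 = 3.5264%
Colombia: (1 + 0.0690)/(1 + 0.0058) − 1 = 6.2836%
Differential = 3.5264% − 6.2836% = -2.7572% → -2.76%.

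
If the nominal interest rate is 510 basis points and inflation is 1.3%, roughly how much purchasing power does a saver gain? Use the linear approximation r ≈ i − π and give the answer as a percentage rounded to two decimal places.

r ≈ i − π = 5.1% − 1.3% = 3.80%.

3.80%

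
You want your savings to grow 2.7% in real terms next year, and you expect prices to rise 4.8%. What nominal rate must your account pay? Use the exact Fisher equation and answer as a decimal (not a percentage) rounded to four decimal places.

(1 + i) = (1 + r)(1 + π) = 1.02700 × 1.04800 = 1.076296
i = 1.076296 − 1, so the required nominal rate is 0.0763.

0.0763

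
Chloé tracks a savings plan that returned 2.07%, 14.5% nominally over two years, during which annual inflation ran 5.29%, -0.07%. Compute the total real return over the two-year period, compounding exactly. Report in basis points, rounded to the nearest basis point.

1108 basis points

Nominal growth factor = 1.0207 × 1.1450 = 1.168702
Price-level growth factor = 1.0529 × 0.9993 = 1.052163
Real growth factor = 1.168702 / 1.052163 = 1.110761
Total real return = 1.110761 − 1 → 1108 basis points.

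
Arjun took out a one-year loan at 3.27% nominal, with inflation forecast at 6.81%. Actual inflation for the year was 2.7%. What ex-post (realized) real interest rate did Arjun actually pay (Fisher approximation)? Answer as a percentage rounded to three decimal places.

Ex-post: 3.27% − 2.7% = 0.570%
So the realized real rate is 0.570%.

0.570%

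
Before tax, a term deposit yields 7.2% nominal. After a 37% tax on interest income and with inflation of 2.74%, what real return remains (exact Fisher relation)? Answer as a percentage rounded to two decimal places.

1.75%

After-tax nominal return = 7.2% × (1 − 0.37) = 4.5360%.
1 + r = 1.04536 / 1.02740 = 1.017481
After-tax real rate = 1.017481 − 1 → 1.75%.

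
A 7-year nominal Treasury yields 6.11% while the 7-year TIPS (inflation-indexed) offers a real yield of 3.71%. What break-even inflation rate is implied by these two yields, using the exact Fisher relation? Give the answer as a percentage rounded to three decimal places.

2.314%

(1 + π) = (1 + i)/(1 + r) = 1.06110 / 1.03710 = 1.023141
Break-even inflation = 1.023141 − 1 → 2.314%.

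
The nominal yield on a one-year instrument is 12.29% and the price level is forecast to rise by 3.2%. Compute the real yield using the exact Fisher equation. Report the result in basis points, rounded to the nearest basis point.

881 basis points

1 + r = 1.12290 / 1.03200 = 1.088081
r = 1.088081 − 1 = 8.8081%, i.e. 881 basis points.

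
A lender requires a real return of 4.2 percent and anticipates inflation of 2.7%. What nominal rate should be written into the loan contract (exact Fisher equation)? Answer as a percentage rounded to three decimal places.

(1 + i) = (1 + r)(1 + π) = 1.04200 × 1.02700 = 1.070134
i = 1.070134 − 1, so the required nominal rate is 7.013%.

7.013%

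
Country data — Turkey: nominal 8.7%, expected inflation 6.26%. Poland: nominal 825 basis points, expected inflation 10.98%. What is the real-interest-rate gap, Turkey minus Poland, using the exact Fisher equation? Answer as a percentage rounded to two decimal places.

Turkey: (1 + 0.0870)/(1 + 0.0626) − 1 = 2.2963%
Poland: (1 + 0.0825)/(1 + 0.1098) − 1 = -2.4599%
Differential = 2.2963% − (-2.4599%) = 4.7562% → 4.76%.

4.76%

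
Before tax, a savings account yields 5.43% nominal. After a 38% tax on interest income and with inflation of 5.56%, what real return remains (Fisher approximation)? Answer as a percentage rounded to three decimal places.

After-tax nominal return = 5.43% × (1 − 0.38) = 3.3666%.
r ≈ 3.3666% − 5.56% → -2.193%.

-2.193%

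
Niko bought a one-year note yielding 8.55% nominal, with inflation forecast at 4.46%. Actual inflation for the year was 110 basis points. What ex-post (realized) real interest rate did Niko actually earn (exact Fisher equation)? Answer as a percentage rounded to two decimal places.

Ex-post: (1 + 0.0855)/(1 + 0.0110) − 1 = 7.3689%
So the realized real rate is 7.37%.

7.37%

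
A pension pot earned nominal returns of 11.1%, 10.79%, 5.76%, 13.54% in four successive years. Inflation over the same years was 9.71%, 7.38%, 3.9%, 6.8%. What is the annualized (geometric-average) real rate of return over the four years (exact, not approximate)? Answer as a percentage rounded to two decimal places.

3.12%

Compound the nominal returns: 1.1110 × 1.1079 × 1.0576 × 1.1354 = 1.47803580.
Compound inflation: 1.0971 × 1.0738 × 1.0390 × 1.0680 = 1.30724327.
Deflate: 1.47803580 / 1.30724327 = 1.13065091.
Annualized real rate = 1.13065091^(1/4) − 1 = 3.1174% → 3.12%.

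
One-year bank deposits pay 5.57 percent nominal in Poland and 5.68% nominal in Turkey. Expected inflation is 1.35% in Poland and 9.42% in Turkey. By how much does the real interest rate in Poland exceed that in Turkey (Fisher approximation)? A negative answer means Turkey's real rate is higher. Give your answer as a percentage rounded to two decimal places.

Poland: 5.57% − 1.35% = 4.220%
Turkey: 5.68% − 9.42% = -3.740%
Differential = 7.960% → 7.96%.

7.96%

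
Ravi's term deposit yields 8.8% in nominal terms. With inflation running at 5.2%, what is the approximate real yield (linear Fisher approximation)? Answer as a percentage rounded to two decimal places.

3.60%

r ≈ i − π = 8.8% − 5.2% = 3.60%.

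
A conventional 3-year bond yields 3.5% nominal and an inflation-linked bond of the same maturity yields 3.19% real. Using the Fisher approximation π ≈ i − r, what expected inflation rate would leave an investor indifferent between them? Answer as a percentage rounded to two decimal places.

π ≈ i − r = 3.5% − 3.19% → 0.31%.

0.31%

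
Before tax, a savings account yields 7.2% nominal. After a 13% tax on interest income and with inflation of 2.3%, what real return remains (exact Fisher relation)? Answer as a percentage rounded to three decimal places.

After-tax nominal return = 7.2% × (1 − 0.13) = 6.2640%.
1 + r = 1.06264 / 1.02300 = 1.038749
After-tax real rate = 1.038749 − 1 → 3.875%.

3.875%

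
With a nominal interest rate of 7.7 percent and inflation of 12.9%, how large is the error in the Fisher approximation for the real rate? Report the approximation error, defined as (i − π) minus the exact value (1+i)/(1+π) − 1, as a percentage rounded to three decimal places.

Approximate: r ≈ 7.700% − 12.900% = -5.2000%
Exact: (1 + 0.0770)/(1 + 0.1290) − 1 = -4.6058%
Error = -5.2000% − (-4.6058%) = -0.5942% → -0.594%.

-0.594%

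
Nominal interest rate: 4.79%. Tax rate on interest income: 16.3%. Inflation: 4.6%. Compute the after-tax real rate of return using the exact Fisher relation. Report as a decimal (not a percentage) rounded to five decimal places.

-0.00565

After-tax nominal return = 4.79% × (1 − 0.163) = 4.00923%.
1 + r = 1.0400923 / 1.04600 = 0.994352
After-tax real rate = 0.994352 − 1 → -0.00565.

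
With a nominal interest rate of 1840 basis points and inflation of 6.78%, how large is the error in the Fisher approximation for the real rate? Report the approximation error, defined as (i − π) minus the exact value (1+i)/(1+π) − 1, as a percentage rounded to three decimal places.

0.738%

Approximate: r ≈ 18.400% − 6.780% = 11.6200%
Exact: (1 + 0.1840)/(1 + 0.0678) − 1 = 10.8822%
Error = 11.6200% − 10.8822% = 0.7378% → 0.738%.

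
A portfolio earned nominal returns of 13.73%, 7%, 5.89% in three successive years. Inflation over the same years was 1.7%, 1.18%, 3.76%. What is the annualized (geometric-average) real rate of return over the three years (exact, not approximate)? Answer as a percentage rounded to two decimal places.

Compound the nominal returns: 1.1373 × 1.0700 × 1.0589 = 1.28858706.
Compound inflation: 1.0170 × 1.0118 × 1.0376 = 1.06769102.
Deflate: 1.28858706 / 1.06769102 = 1.20689135.
Annualized real rate = 1.20689135^(1/3) − 1 = 6.4689% → 6.47%.

6.47%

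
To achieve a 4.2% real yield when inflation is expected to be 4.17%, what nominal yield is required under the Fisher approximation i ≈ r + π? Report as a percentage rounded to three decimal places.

8.370%

i ≈ r + π = 4.2% + 4.17% = 8.370%.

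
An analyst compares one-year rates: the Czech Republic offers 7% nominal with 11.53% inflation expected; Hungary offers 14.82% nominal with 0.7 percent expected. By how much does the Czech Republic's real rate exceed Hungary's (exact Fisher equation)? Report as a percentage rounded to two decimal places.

-18.08%

The Czech Republic: (1 + 0.0700)/(1 + 0.1153) − 1 = -4.0617%
Hungary: (1 + 0.1482)/(1 + 0.0070) − 1 = 14.0218%
Differential = -4.0617% − 14.0218% = -18.0835% → -18.08%.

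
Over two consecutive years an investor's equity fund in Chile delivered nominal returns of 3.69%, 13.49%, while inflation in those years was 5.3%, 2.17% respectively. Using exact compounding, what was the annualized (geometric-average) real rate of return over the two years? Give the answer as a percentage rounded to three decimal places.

Nominal growth factor = 1.0369 × 1.1349 = 1.176777810
Price-level growth factor = 1.0530 × 1.0217 = 1.075850100
Real growth factor = 1.176777810 / 1.075850100 = 1.093812056
Annualized real rate = 1.093812056^(1/2) − 1 = 4.58547% → 4.585%.

4.585%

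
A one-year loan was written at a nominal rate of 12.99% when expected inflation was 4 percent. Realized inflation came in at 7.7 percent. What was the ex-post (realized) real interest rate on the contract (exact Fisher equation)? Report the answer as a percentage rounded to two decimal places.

Ex-post: (1 + 0.1299)/(1 + 0.0770) − 1 = 4.9118%
So the realized real rate is 4.91%.

4.91%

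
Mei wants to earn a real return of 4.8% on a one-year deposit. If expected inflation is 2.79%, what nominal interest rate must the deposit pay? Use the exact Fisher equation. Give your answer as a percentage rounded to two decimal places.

(1 + i) = (1 + r)(1 + π) = 1.04800 × 1.02790 = 1.0772392
i = 1.0772392 − 1, so the required nominal rate is 7.72%.

7.72%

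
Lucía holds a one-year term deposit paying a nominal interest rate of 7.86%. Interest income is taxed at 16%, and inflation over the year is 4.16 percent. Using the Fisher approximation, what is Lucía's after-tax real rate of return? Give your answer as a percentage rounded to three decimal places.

After-tax nominal return = 7.86% × (1 − 0.16) = 6.6024%.
r ≈ 6.6024% − 4.16% → 2.442%.

2.442%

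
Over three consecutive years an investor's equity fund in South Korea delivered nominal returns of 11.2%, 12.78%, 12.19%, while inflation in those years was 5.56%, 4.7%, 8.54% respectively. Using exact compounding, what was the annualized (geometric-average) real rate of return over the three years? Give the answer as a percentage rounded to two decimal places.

5.46%

Nominal growth factor = 1.1120 × 1.1278 × 1.1219 = 1.40699005
Price-level growth factor = 1.0556 × 1.0470 × 1.0854 = 1.19959841
Real growth factor = 1.40699005 / 1.19959841 = 1.17288422
Annualized real rate = 1.17288422^(1/3) − 1 = 5.4593% → 5.46%.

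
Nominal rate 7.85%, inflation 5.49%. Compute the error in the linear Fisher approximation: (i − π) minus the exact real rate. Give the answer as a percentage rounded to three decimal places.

Approximate: r ≈ 7.850% − 5.490% = 2.3600%
Exact: (1 + 0.0785)/(1 + 0.0549) − 1 = 2.2372%
Error = 2.3600% − 2.2372% = 0.1228% → 0.123%.

0.123%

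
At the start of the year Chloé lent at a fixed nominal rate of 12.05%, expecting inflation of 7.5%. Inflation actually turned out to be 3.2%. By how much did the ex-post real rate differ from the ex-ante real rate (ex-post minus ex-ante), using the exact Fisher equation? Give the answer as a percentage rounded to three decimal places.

Ex-ante: (1 + 0.1205)/(1 + 0.0750) − 1 = 4.2326%
Ex-post: (1 + 0.1205)/(1 + 0.0320) − 1 = 8.5756%
Difference (ex-post − ex-ante) = 4.3430% → 4.343%.

4.343%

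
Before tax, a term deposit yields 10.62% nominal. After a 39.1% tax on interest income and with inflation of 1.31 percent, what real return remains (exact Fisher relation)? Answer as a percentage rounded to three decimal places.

After-tax nominal return = 10.62% × (1 − 0.391) = 6.46758%.
1 + r = 1.0646758 / 1.01310 = 1.050909
After-tax real rate = 1.050909 − 1 → 5.091%.

5.091%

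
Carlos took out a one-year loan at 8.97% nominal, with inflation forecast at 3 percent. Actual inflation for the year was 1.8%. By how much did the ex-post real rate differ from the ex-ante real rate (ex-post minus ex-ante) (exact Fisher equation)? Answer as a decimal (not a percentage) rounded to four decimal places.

Ex-ante: (1 + 0.0897)/(1 + 0.0300) − 1 = 5.7961%
Ex-post: (1 + 0.0897)/(1 + 0.0180) − 1 = 7.0432%
Difference (ex-post − ex-ante) = 1.2471% → 0.0125.

0.0125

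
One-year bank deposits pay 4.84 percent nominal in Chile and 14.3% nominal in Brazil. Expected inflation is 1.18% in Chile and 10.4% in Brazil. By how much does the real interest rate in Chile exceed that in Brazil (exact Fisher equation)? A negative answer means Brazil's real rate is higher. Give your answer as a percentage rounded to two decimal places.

0.08%

Chile: (1 + 0.0484)/(1 + 0.0118) − 1 = 3.6173%
Brazil: (1 + 0.1430)/(1 + 0.1040) − 1 = 3.5326%
Differential = 3.6173% − 3.5326% = 0.0847% → 0.08%.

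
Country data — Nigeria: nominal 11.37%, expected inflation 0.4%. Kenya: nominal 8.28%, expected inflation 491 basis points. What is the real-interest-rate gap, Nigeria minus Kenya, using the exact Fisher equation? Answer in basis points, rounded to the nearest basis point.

Nigeria: (1 + 0.1137)/(1 + 0.0040) − 1 = 10.9263%
Kenya: (1 + 0.0828)/(1 + 0.0491) − 1 = 3.2123%
Differential = 10.9263% − 3.2123% = 7.7140% → 771 basis points.

771 basis points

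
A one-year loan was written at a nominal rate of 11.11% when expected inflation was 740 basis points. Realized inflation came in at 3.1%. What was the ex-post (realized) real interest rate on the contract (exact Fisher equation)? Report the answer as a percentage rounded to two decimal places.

7.77%

Ex-post: (1 + 0.1111)/(1 + 0.0310) − 1 = 7.7692%
So the realized real rate is 7.77%.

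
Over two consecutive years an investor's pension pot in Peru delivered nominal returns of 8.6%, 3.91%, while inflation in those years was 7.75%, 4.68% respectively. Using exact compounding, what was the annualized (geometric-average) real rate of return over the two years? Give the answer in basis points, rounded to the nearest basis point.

Nominal growth factor = 1.0860 × 1.0391 = 1.12846260
Price-level growth factor = 1.0775 × 1.0468 = 1.12792700
Real growth factor = 1.12846260 / 1.12792700 = 1.00047485
Annualized real rate = 1.00047485^(1/2) − 1 = 0.0237% → 2 basis points.

2 basis points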